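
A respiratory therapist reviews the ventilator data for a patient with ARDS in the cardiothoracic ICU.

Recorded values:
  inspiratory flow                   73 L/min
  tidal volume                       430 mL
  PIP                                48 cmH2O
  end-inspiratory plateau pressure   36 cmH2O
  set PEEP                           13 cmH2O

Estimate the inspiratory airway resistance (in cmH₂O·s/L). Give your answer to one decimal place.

9.9

Flow: 73 L/min ÷ 60 = 1.2167 L/s.
Raw = (PIP − Pplat) / flow = (48 − 36) / 1.2167 = 12.0 / 1.2167 = 9.863 cmH2O·s/L.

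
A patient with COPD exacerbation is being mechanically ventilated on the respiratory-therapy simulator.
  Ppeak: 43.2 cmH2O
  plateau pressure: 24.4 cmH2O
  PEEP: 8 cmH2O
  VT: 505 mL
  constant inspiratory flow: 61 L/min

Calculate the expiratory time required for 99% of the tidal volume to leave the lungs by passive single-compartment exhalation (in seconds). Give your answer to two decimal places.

Flow: 61 L/min ÷ 60 = 1.0167 L/s.
R = (PIP − Pplat)/V̇ = (43.2 − 24.4) / 1.0167 = 18.8/1.0167 = 18.491 cmH2O·s/L.
C = Vt/(Pplat − PEEP) = 505.0 / (24.4 − 8) = 505.0/16.4 = 30.793 mL/cmH2O.
τ = R × C = 18.491 × 0.03079 L/cmH2O = 0.5693 s.
t = −τ·ln(1 − 0.99) = −0.5693·ln(0.01) = 2.622 s.

2.62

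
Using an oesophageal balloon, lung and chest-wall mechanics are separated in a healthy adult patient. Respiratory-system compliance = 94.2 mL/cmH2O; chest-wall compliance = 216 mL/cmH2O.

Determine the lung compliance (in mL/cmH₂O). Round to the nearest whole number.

1/CL = 1/Crs − 1/Ccw.
1/CL = 1/94.2 − 1/216 = 0.005986.
CL = 167.06 mL/cmH2O.

167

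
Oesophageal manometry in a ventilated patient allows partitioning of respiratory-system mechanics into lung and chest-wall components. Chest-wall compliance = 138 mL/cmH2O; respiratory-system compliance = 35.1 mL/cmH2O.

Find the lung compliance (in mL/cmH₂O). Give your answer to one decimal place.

47.1

1/CL = 1/Crs − 1/Ccw.
1/CL = 1/35.1 − 1/138 = 0.02124.
CL = 47.081 mL/cmH2O.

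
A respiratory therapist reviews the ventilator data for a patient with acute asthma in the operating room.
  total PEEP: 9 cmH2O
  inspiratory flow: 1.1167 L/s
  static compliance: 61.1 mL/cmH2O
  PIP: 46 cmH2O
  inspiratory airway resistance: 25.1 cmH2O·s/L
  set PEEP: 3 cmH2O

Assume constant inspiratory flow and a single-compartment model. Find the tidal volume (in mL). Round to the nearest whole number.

548

Total PEEP = 9 cmH2O (set 3 + intrinsic 6); this is the baseline alveolar pressure.
Equation of motion (constant flow): PIP = Vt/C + R·V̇ + PEEP.
Vt/C = PIP − R·V̇ − PEEP = 46 − 28.029 − 9 = 8.971 cmH2O.
Vt = C × 8.971 = 61.1 × 8.971 = 548.13 mL.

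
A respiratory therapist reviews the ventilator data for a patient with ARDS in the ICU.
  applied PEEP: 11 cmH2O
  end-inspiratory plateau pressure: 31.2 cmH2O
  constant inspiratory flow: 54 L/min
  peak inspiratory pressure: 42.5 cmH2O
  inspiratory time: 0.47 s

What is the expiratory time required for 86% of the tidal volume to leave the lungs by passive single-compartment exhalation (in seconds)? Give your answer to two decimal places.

Flow: 54 L/min ÷ 60 = 0.9 L/s.
Vt = flow × Ti = 0.9 L/s × 0.47 s × 1000 mL/L = 423.0 mL.
R = (PIP − Pplat)/V̇ = (42.5 − 31.2) / 0.9 = 11.3/0.9 = 12.556 cmH2O·s/L.
C = Vt/(Pplat − PEEP) = 423.0 / (31.2 − 11) = 423.0/20.2 = 20.941 mL/cmH2O.
τ = R × C = 12.556 × 0.02094 L/cmH2O = 0.2629 s.
t = −τ·ln(1 − 0.86) = −0.2629·ln(0.14) = 0.5169 s.

0.52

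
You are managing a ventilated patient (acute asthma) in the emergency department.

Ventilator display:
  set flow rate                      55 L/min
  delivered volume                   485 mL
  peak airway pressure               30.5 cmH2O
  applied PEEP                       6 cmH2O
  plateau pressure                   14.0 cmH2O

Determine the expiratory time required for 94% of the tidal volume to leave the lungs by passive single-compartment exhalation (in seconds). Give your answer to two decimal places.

3.07

Flow: 55 L/min ÷ 60 = 0.9167 L/s.
R = (PIP − Pplat)/V̇ = (30.5 − 14.0) / 0.9167 = 16.5/0.9167 = 17.999 cmH2O·s/L.
C = Vt/(Pplat − PEEP) = 485.0 / (14.0 − 6) = 485.0/8.0 = 60.625 mL/cmH2O.
τ = R × C = 17.999 × 0.06063 L/cmH2O = 1.091 s.
t = −τ·ln(1 − 0.94) = −1.091·ln(0.06) = 3.069 s.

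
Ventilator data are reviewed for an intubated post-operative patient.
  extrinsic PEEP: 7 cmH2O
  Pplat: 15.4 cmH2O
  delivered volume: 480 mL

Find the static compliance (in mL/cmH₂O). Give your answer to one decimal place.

57.1

Cstat = Vt / (Pplat − PEEP) = 480 / (15.4 − 7) = 480 / 8.4 = 57.143 mL/cmH2O.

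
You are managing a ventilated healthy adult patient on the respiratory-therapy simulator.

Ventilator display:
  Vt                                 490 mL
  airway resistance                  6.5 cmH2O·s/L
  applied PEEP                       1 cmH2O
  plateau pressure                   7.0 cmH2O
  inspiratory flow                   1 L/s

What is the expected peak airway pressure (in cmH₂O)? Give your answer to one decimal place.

PIP = Pplat + Raw × flow = 7.0 + 6.5 × 1 = 7.0 + 6.5 = 13.5 cmH2O.

13.5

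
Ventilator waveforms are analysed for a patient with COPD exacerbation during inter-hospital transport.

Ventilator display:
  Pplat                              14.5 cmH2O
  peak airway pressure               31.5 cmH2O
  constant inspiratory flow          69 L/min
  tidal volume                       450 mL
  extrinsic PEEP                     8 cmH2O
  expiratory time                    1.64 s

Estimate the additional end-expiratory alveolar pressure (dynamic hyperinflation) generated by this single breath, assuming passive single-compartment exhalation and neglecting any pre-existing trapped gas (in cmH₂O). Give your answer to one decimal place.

Flow: 69 L/min ÷ 60 = 1.15 L/s.
R = (PIP − Pplat)/V̇ = (31.5 − 14.5) / 1.15 = 17.0/1.15 = 14.783 cmH2O·s/L.
C = Vt/(Pplat − PEEP) = 450.0 / (14.5 − 8) = 450.0/6.5 = 69.231 mL/cmH2O.
τ = R × C = 14.783 × 0.06923 L/cmH2O = 1.023 s.
Fraction remaining = e^(−Te/τ) = e^(−1.64/1.023) = 0.2013; trapped volume = 450.0 × 0.2013 = 90.585 mL.
Additional alveolar pressure from trapping ≈ V_trapped / C = 90.585 / 69.231 = 1.308 cmH2O.

1.3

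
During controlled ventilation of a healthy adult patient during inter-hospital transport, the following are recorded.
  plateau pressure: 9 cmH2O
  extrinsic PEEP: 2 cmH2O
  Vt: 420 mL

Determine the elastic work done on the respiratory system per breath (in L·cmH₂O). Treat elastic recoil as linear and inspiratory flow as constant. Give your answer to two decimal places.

1.47

Elastic work ≈ ½ × (Pplat − PEEP) × Vt = 0.5 × (9 − 2) × 0.420 L = 0.5 × 7.0 × 0.420 = 1.47 L·cmH2O.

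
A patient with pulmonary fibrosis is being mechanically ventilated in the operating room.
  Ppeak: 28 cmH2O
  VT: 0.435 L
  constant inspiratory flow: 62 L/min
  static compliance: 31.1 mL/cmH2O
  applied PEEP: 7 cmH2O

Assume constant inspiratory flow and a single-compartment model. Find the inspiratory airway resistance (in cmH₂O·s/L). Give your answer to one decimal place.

Flow: 62 L/min ÷ 60 = 1.0333 L/s.
Equation of motion (constant flow): PIP = Vt/C + R·V̇ + PEEP.
R·V̇ = PIP − Vt/C − PEEP = 28 − 435/31.1 − 7 = 28 − 13.987 − 7 = 7.013 cmH2O.
R = 7.013 / 1.0333 = 6.787 cmH2O·s/L.

6.8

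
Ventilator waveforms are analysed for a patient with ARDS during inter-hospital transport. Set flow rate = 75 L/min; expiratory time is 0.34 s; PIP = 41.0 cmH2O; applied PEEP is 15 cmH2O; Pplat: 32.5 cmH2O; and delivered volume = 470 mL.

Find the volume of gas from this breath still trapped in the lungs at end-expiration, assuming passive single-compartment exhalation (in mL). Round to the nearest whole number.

73

Flow: 75 L/min ÷ 60 = 1.25 L/s.
R = (PIP − Pplat)/V̇ = (41.0 − 32.5) / 1.25 = 8.5/1.25 = 6.8 cmH2O·s/L.
C = Vt/(Pplat − PEEP) = 470.0 / (32.5 − 15) = 470.0/17.5 = 26.857 mL/cmH2O.
τ = R × C = 6.8 × 0.02686 L/cmH2O = 0.1826 s.
Fraction remaining = e^(−Te/τ) = e^(−0.34/0.1826) = 0.1554.
Trapped volume = 470.0 × 0.1554 = 73.038 mL.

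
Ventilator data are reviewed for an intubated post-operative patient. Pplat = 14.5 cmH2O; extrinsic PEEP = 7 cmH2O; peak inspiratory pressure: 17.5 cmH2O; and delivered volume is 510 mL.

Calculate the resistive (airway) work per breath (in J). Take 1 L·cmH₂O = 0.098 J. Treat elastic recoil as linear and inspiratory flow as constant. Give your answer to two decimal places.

0.15

With constant inspiratory flow the resistive pressure is constant at PIP − Pplat = 17.5 − 14.5 = 3.0 cmH2O, so resistive work = 3.0 × 0.510 = 1.53 L·cmH2O.
× 0.098 J/(L·cmH2O) → 0.1499 J.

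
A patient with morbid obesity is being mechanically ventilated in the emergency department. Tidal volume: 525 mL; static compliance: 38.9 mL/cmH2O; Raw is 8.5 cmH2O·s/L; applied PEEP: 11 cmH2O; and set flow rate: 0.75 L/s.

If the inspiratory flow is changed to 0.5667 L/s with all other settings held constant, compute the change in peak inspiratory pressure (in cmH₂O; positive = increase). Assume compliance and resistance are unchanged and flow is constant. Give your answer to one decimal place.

PIP = Vt/C + R·V̇ + PEEP (constant-flow equation of motion).
Only the resistive term changes: ΔPIP = R × ΔV̇ = 8.5 × (0.5667 − 0.75) = 8.5 × -0.1833 = -1.558 cmH2O.

-1.6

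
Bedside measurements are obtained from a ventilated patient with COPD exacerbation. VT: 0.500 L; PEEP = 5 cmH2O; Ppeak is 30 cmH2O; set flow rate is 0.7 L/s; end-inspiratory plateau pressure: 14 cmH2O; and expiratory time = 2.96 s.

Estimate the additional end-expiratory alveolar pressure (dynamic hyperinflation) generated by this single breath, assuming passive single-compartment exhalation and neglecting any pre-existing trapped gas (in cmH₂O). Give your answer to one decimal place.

R = (PIP − Pplat)/V̇ = (30 − 14) / 0.7 = 16.0/0.7 = 22.857 cmH2O·s/L.
C = Vt/(Pplat − PEEP) = 500.0 / (14 − 5) = 500.0/9.0 = 55.556 mL/cmH2O.
τ = R × C = 22.857 × 0.05556 L/cmH2O = 1.27 s.
Fraction remaining = e^(−Te/τ) = e^(−2.96/1.27) = 0.09723; trapped volume = 500.0 × 0.09723 = 48.615 mL.
Additional alveolar pressure from trapping ≈ V_trapped / C = 48.615 / 55.556 = 0.8751 cmH2O.

0.9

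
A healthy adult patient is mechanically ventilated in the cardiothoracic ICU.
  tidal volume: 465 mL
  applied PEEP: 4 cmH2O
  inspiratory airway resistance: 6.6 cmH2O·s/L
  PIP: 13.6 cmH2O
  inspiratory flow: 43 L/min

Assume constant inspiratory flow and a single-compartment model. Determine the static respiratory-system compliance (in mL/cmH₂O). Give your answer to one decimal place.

Flow: 43 L/min ÷ 60 = 0.7167 L/s.
Equation of motion (constant flow): PIP = Vt/C + R·V̇ + PEEP.
Vt/C = PIP − R·V̇ − PEEP = 13.6 − 6.6×0.7167 − 4 = 13.6 − 4.73 − 4 = 4.87 cmH2O.
C = Vt / 4.87 = 465 / 4.87 = 95.483 mL/cmH2O.

95.5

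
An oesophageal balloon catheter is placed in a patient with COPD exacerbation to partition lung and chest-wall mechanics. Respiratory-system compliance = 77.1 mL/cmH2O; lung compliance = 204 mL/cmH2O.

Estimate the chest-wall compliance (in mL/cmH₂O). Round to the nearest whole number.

1/Ccw = 1/Crs − 1/CL.
1/Ccw = 1/77.1 − 1/204 = 0.008068.
Ccw = 123.95 mL/cmH2O.

124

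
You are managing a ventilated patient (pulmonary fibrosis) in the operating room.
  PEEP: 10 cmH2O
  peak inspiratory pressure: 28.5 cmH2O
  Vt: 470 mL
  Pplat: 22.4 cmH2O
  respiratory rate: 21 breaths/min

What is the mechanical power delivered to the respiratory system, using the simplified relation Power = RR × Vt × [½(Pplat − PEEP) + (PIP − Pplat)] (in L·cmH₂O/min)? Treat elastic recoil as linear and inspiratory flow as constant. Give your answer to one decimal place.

Per-breath work = Vt × [½(Pplat−PEEP) + (PIP−Pplat)] = 0.470 × [0.5×12.4 + 6.1] = 0.470 × 12.3 = 5.781 L·cmH2O.
Power = 21 × 5.781 = 121.4 L·cmH2O/min.

121.4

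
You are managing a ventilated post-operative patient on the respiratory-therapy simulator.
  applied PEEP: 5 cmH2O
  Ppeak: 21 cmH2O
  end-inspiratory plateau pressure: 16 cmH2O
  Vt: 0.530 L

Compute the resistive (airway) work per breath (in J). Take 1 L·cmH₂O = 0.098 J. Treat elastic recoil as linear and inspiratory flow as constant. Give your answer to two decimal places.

With constant inspiratory flow the resistive pressure is constant at PIP − Pplat = 21 − 16 = 5.0 cmH2O, so resistive work = 5.0 × 0.530 = 2.65 L·cmH2O.
× 0.098 J/(L·cmH2O) → 0.2597 J.

0.26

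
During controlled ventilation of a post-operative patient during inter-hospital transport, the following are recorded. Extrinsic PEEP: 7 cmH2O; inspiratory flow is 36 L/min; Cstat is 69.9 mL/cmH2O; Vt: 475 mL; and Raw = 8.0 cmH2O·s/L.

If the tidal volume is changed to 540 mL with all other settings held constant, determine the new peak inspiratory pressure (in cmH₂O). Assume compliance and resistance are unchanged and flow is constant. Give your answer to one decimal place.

Flow: 36 L/min ÷ 60 = 0.6 L/s.
PIP = Vt/C + R·V̇ + PEEP (constant-flow equation of motion).
Only the elastic term changes: ΔPIP = ΔVt / C = (540 − 475) / 69.9 = 0.9299 cmH2O.
Original PIP = 475/69.9 + 8.0×0.6 + 7 = 18.595 cmH2O; new PIP = 18.595 + (0.9299) = 19.525 cmH2O.

19.5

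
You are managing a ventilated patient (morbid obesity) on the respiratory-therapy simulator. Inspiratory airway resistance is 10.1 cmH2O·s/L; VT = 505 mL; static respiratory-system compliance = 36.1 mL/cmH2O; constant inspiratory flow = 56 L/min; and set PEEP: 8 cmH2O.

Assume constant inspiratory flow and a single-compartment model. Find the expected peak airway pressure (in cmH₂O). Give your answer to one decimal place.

31.4

Flow: 56 L/min ÷ 60 = 0.9333 L/s.
Equation of motion (constant flow): PIP = Vt/C + R·V̇ + PEEP.
PIP = 505/36.1 + 10.1×0.9333 + 8 = 13.989 + 9.426 + 8 = 31.415 cmH2O.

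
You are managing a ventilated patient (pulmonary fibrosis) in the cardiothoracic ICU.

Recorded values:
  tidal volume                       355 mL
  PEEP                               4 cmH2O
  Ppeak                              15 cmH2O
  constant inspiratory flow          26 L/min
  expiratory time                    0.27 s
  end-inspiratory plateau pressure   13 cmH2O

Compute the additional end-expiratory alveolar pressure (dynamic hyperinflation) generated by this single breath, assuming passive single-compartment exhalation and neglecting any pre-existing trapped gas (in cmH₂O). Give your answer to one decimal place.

Flow: 26 L/min ÷ 60 = 0.4333 L/s.
R = (PIP − Pplat)/V̇ = (15 − 13) / 0.4333 = 2.0/0.4333 = 4.616 cmH2O·s/L.
C = Vt/(Pplat − PEEP) = 355.0 / (13 − 4) = 355.0/9.0 = 39.444 mL/cmH2O.
τ = R × C = 4.616 × 0.03944 L/cmH2O = 0.1821 s.
Fraction remaining = e^(−Te/τ) = e^(−0.27/0.1821) = 0.227; trapped volume = 355.0 × 0.227 = 80.585 mL.
Additional alveolar pressure from trapping ≈ V_trapped / C = 80.585 / 39.444 = 2.043 cmH2O.

2.0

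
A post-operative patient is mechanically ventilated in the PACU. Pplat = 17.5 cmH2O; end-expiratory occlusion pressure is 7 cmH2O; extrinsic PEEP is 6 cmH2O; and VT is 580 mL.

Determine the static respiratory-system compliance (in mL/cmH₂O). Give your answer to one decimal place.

55.2

End-expiratory occlusion gives total PEEP = 7 cmH2O (intrinsic PEEP = 7 − 6 = 1). Use total PEEP for the elastic gradient.
Cstat = Vt / (Pplat − PEEPtotal) = 580 / (17.5 − 7) = 580 / 10.5 = 55.238 mL/cmH2O.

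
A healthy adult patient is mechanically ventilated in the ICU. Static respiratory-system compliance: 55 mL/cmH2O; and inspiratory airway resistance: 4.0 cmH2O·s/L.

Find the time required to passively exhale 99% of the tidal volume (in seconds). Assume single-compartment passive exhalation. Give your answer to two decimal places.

τ = R × C = 4.0 × 55 mL/cmH2O = 4.0 × 0.055 L/cmH2O = 0.22 s.
Exhaled fraction f = 1 − e^(−t/τ) → t = −τ·ln(1 − f) = −0.22·ln(0.01) = 1.013 s.

1.01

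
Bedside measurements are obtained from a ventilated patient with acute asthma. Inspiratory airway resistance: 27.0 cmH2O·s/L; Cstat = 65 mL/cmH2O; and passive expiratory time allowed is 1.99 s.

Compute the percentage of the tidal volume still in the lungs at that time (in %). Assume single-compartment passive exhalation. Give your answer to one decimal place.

32.2

τ = R × C = 27.0 × 65 mL/cmH2O = 27.0 × 0.065 L/cmH2O = 1.755 s.
Passive exhalation: V(t)/V₀ = e^(−t/τ) = e^(−1.99/1.755) = 0.3218.
Fraction remaining = 0.3218 → 32.18%.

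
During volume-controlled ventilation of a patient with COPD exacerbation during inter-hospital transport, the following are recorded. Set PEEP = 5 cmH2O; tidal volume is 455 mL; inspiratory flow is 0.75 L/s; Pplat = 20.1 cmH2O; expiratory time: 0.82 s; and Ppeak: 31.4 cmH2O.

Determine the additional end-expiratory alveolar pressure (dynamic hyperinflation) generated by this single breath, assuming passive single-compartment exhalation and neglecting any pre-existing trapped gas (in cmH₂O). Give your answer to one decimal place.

R = (PIP − Pplat)/V̇ = (31.4 − 20.1) / 0.75 = 11.3/0.75 = 15.067 cmH2O·s/L.
C = Vt/(Pplat − PEEP) = 455.0 / (20.1 − 5) = 455.0/15.1 = 30.132 mL/cmH2O.
τ = R × C = 15.067 × 0.03013 L/cmH2O = 0.454 s.
Fraction remaining = e^(−Te/τ) = e^(−0.82/0.454) = 0.1643; trapped volume = 455.0 × 0.1643 = 74.757 mL.
Additional alveolar pressure from trapping ≈ V_trapped / C = 74.757 / 30.132 = 2.481 cmH2O.

2.5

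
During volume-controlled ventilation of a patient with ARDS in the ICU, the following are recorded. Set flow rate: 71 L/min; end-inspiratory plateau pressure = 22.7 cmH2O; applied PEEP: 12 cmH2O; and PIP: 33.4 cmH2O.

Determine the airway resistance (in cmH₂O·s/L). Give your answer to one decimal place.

9.0

Flow: 71 L/min ÷ 60 = 1.1833 L/s.
Raw = (PIP − Pplat) / flow = (33.4 − 22.7) / 1.1833 = 10.7 / 1.1833 = 9.043 cmH2O·s/L.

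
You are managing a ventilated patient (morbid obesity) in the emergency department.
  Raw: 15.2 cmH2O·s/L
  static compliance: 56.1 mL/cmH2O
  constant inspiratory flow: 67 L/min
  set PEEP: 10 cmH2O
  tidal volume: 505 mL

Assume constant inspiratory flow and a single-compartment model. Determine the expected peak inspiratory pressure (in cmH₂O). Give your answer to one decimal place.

Flow: 67 L/min ÷ 60 = 1.1167 L/s.
Equation of motion (constant flow): PIP = Vt/C + R·V̇ + PEEP.
PIP = 505/56.1 + 15.2×1.1167 + 10 = 9.002 + 16.974 + 10 = 35.976 cmH2O.

36.0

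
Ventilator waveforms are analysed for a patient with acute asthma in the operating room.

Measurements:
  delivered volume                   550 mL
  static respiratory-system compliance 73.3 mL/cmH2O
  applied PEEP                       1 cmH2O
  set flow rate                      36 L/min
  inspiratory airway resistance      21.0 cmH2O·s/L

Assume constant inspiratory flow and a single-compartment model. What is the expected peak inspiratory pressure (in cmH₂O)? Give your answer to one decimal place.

21.1

Flow: 36 L/min ÷ 60 = 0.6 L/s.
Equation of motion (constant flow): PIP = Vt/C + R·V̇ + PEEP.
PIP = 550/73.3 + 21.0×0.6 + 1 = 7.503 + 12.6 + 1 = 21.103 cmH2O.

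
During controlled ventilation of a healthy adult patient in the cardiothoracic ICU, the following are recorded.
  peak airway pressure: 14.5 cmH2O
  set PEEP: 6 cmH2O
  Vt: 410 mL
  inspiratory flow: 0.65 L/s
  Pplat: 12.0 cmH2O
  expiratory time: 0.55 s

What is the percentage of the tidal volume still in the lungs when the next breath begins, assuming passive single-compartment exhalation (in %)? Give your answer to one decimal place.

12.3

R = (PIP − Pplat)/V̇ = (14.5 − 12.0) / 0.65 = 2.5/0.65 = 3.846 cmH2O·s/L.
C = Vt/(Pplat − PEEP) = 410.0 / (12.0 − 6) = 410.0/6.0 = 68.333 mL/cmH2O.
τ = R × C = 3.846 × 0.06833 L/cmH2O = 0.2628 s.
Fraction remaining at end-expiration = e^(−Te/τ) = e^(−0.55/0.2628) = 0.1233 → 12.33%.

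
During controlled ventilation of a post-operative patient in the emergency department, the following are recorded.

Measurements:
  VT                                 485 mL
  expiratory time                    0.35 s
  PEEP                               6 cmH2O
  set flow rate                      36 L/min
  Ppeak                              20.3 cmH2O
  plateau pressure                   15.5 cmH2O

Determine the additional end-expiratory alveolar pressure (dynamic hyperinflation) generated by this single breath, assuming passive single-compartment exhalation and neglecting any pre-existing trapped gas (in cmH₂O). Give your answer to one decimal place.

4.0

Flow: 36 L/min ÷ 60 = 0.6 L/s.
R = (PIP − Pplat)/V̇ = (20.3 − 15.5) / 0.6 = 4.8/0.6 = 8.0 cmH2O·s/L.
C = Vt/(Pplat − PEEP) = 485.0 / (15.5 − 6) = 485.0/9.5 = 51.053 mL/cmH2O.
τ = R × C = 8.0 × 0.05105 L/cmH2O = 0.4084 s.
Fraction remaining = e^(−Te/τ) = e^(−0.35/0.4084) = 0.4244; trapped volume = 485.0 × 0.4244 = 205.83 mL.
Additional alveolar pressure from trapping ≈ V_trapped / C = 205.83 / 51.053 = 4.032 cmH2O.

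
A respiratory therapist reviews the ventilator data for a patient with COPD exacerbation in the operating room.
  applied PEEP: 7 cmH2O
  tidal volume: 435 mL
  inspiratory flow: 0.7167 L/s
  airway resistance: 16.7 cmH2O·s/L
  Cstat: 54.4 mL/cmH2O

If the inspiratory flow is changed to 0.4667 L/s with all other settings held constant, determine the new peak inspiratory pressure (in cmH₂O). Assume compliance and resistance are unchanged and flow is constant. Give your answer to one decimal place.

22.8

PIP = Vt/C + R·V̇ + PEEP (constant-flow equation of motion).
Only the resistive term changes: ΔPIP = R × ΔV̇ = 16.7 × (0.4667 − 0.7167) = 16.7 × -0.25 = -4.175 cmH2O.
Original PIP = 435/54.4 + 16.7×0.7167 + 7 = 26.965 cmH2O; new PIP = 26.965 + (-4.175) = 22.79 cmH2O.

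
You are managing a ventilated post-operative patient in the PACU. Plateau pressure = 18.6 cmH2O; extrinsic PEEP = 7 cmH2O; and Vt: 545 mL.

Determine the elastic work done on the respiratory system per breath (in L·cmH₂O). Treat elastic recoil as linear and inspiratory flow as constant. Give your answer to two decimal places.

3.16

Elastic work ≈ ½ × (Pplat − PEEP) × Vt = 0.5 × (18.6 − 7) × 0.545 L = 0.5 × 11.6 × 0.545 = 3.161 L·cmH2O.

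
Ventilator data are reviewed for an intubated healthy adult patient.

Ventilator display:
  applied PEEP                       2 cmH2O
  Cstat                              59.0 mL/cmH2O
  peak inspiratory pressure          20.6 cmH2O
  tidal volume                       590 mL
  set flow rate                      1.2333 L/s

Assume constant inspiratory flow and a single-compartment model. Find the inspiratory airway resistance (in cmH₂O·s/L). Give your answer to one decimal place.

7.0

Equation of motion (constant flow): PIP = Vt/C + R·V̇ + PEEP.
R·V̇ = PIP − Vt/C − PEEP = 20.6 − 590/59.0 − 2 = 20.6 − 10.0 − 2 = 8.6 cmH2O.
R = 8.6 / 1.2333 = 6.973 cmH2O·s/L.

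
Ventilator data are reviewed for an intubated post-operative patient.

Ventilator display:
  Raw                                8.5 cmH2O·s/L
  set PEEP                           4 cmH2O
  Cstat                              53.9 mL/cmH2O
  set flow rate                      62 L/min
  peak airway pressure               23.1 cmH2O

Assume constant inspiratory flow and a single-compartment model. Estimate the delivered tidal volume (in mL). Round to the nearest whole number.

Flow: 62 L/min ÷ 60 = 1.0333 L/s.
Equation of motion (constant flow): PIP = Vt/C + R·V̇ + PEEP.
Vt/C = PIP − R·V̇ − PEEP = 23.1 − 8.783 − 4 = 10.317 cmH2O.
Vt = C × 10.317 = 53.9 × 10.317 = 556.09 mL.

556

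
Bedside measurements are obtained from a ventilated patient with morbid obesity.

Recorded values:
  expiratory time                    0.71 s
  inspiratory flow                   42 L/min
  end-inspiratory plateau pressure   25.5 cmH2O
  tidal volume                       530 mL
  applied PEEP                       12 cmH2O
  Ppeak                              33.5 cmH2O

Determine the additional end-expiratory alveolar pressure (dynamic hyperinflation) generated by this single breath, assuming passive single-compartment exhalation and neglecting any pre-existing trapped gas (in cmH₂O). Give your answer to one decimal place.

Flow: 42 L/min ÷ 60 = 0.7 L/s.
R = (PIP − Pplat)/V̇ = (33.5 − 25.5) / 0.7 = 8.0/0.7 = 11.429 cmH2O·s/L.
C = Vt/(Pplat − PEEP) = 530.0 / (25.5 − 12) = 530.0/13.5 = 39.259 mL/cmH2O.
τ = R × C = 11.429 × 0.03926 L/cmH2O = 0.4487 s.
Fraction remaining = e^(−Te/τ) = e^(−0.71/0.4487) = 0.2055; trapped volume = 530.0 × 0.2055 = 108.92 mL.
Additional alveolar pressure from trapping ≈ V_trapped / C = 108.92 / 39.259 = 2.774 cmH2O.

2.8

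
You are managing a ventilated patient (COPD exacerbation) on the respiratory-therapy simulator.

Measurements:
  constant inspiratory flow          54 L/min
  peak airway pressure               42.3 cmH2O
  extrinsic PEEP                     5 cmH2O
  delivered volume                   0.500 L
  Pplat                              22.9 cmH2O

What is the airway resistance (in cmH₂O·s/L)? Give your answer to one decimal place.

21.6

Flow: 54 L/min ÷ 60 = 0.9 L/s.
Raw = (PIP − Pplat) / flow = (42.3 − 22.9) / 0.9 = 19.4 / 0.9 = 21.556 cmH2O·s/L.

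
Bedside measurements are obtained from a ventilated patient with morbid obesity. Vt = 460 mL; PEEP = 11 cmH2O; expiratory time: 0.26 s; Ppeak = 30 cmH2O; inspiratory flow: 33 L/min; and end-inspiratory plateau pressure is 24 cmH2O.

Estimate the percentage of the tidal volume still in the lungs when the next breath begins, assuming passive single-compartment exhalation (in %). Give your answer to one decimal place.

51.0

Flow: 33 L/min ÷ 60 = 0.55 L/s.
R = (PIP − Pplat)/V̇ = (30 − 24) / 0.55 = 6.0/0.55 = 10.909 cmH2O·s/L.
C = Vt/(Pplat − PEEP) = 460.0 / (24 − 11) = 460.0/13.0 = 35.385 mL/cmH2O.
τ = R × C = 10.909 × 0.03539 L/cmH2O = 0.3861 s.
Fraction remaining at end-expiration = e^(−Te/τ) = e^(−0.26/0.3861) = 0.51 → 51.0%.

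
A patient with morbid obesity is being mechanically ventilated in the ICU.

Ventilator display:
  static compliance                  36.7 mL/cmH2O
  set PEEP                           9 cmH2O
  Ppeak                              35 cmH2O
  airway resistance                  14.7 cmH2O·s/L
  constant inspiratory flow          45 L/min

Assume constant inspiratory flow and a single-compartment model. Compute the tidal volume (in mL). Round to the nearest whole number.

Flow: 45 L/min ÷ 60 = 0.75 L/s.
Equation of motion (constant flow): PIP = Vt/C + R·V̇ + PEEP.
Vt/C = PIP − R·V̇ − PEEP = 35 − 11.025 − 9 = 14.975 cmH2O.
Vt = C × 14.975 = 36.7 × 14.975 = 549.58 mL.

550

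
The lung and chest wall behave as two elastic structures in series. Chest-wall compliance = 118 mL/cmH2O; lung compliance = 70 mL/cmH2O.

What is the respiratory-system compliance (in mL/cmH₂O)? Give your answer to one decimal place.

43.9

Lung and chest wall are elastances in series: 1/Crs = 1/CL + 1/Ccw.
1/Crs = 1/70 + 1/118 = 0.02276.
Crs = 43.937 mL/cmH2O.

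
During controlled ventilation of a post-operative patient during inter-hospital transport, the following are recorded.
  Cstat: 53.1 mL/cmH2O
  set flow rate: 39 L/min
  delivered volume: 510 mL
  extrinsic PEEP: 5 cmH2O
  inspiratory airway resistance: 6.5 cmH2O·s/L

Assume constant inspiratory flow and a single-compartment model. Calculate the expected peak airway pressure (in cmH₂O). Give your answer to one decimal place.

18.8

Flow: 39 L/min ÷ 60 = 0.65 L/s.
Equation of motion (constant flow): PIP = Vt/C + R·V̇ + PEEP.
PIP = 510/53.1 + 6.5×0.65 + 5 = 9.605 + 4.225 + 5 = 18.83 cmH2O.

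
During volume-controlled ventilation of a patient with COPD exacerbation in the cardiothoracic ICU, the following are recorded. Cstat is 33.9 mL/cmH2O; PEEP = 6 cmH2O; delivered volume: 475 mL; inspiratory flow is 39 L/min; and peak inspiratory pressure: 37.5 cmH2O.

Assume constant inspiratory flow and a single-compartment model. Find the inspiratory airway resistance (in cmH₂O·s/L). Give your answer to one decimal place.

26.9

Flow: 39 L/min ÷ 60 = 0.65 L/s.
Equation of motion (constant flow): PIP = Vt/C + R·V̇ + PEEP.
R·V̇ = PIP − Vt/C − PEEP = 37.5 − 475/33.9 − 6 = 37.5 − 14.012 − 6 = 17.488 cmH2O.
R = 17.488 / 0.65 = 26.905 cmH2O·s/L.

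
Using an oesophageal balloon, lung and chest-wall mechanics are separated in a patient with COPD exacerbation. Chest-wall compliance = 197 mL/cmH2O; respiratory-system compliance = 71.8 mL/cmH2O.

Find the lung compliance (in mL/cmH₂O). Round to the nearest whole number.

1/CL = 1/Crs − 1/Ccw.
1/CL = 1/71.8 − 1/197 = 0.008851.
CL = 112.98 mL/cmH2O.

113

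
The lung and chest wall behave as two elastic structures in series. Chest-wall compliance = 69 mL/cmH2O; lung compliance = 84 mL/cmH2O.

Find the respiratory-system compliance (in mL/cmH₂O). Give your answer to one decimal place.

37.9

Lung and chest wall are elastances in series: 1/Crs = 1/CL + 1/Ccw.
1/Crs = 1/84 + 1/69 = 0.0264.
Crs = 37.879 mL/cmH2O.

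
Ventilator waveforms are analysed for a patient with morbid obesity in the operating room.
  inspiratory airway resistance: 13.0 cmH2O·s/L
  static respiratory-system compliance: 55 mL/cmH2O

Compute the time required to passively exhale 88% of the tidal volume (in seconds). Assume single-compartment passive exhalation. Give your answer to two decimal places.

τ = R × C = 13.0 × 55 mL/cmH2O = 13.0 × 0.055 L/cmH2O = 0.715 s.
Exhaled fraction f = 1 − e^(−t/τ) → t = −τ·ln(1 − f) = −0.715·ln(0.12) = 1.516 s.

1.52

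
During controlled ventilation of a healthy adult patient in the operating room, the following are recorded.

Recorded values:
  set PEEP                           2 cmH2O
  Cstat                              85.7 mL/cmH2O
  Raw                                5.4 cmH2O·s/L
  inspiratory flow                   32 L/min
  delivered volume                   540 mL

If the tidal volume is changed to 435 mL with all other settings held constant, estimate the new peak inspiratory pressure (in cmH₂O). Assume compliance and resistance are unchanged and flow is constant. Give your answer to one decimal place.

Flow: 32 L/min ÷ 60 = 0.5333 L/s.
PIP = Vt/C + R·V̇ + PEEP (constant-flow equation of motion).
Only the elastic term changes: ΔPIP = ΔVt / C = (435 − 540) / 85.7 = -1.225 cmH2O.
Original PIP = 540/85.7 + 5.4×0.5333 + 2 = 11.181 cmH2O; new PIP = 11.181 + (-1.225) = 9.956 cmH2O.

10.0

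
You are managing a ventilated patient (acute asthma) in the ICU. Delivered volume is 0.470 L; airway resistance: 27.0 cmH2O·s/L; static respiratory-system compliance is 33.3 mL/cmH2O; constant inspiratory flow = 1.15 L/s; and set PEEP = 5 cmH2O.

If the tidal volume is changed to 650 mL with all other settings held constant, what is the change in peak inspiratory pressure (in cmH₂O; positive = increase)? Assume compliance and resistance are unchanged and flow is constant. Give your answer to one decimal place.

5.4

PIP = Vt/C + R·V̇ + PEEP (constant-flow equation of motion).
Only the elastic term changes: ΔPIP = ΔVt / C = (650 − 470) / 33.3 = 5.405 cmH2O.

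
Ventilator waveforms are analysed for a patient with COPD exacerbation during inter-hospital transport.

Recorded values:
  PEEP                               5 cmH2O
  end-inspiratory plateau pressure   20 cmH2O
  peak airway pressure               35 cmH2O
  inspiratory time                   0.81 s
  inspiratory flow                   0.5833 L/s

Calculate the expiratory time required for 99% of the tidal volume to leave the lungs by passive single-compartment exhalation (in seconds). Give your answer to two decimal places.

Vt = flow × Ti = 0.5833 L/s × 0.81 s × 1000 mL/L = 472.47 mL.
R = (PIP − Pplat)/V̇ = (35 − 20) / 0.5833 = 15.0/0.5833 = 25.716 cmH2O·s/L.
C = Vt/(Pplat − PEEP) = 472.47 / (20 − 5) = 472.47/15.0 = 31.498 mL/cmH2O.
τ = R × C = 25.716 × 0.0315 L/cmH2O = 0.8101 s.
t = −τ·ln(1 − 0.99) = −0.8101·ln(0.01) = 3.731 s.

3.73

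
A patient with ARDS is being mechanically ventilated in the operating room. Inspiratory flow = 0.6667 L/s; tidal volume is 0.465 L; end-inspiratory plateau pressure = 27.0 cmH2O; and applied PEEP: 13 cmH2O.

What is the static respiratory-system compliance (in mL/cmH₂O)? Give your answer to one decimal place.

Cstat = Vt / (Pplat − PEEP) = 465 / (27.0 − 13) = 465 / 14.0 = 33.214 mL/cmH2O.

33.2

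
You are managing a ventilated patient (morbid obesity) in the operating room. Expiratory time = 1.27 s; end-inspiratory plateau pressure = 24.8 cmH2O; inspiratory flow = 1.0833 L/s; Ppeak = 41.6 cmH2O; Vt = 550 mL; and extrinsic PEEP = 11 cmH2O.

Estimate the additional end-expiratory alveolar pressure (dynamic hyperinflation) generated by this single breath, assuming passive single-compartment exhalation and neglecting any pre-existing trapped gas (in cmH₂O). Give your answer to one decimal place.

1.8

R = (PIP − Pplat)/V̇ = (41.6 − 24.8) / 1.0833 = 16.8/1.0833 = 15.508 cmH2O·s/L.
C = Vt/(Pplat − PEEP) = 550.0 / (24.8 − 11) = 550.0/13.8 = 39.855 mL/cmH2O.
τ = R × C = 15.508 × 0.03986 L/cmH2O = 0.6181 s.
Fraction remaining = e^(−Te/τ) = e^(−1.27/0.6181) = 0.1281; trapped volume = 550.0 × 0.1281 = 70.455 mL.
Additional alveolar pressure from trapping ≈ V_trapped / C = 70.455 / 39.855 = 1.768 cmH2O.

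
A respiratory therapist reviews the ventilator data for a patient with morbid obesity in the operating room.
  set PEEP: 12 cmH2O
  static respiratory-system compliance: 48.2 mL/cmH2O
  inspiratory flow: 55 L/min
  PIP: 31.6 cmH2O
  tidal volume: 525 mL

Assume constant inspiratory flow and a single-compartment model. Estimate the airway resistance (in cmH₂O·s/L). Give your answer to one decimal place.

9.5

Flow: 55 L/min ÷ 60 = 0.9167 L/s.
Equation of motion (constant flow): PIP = Vt/C + R·V̇ + PEEP.
R·V̇ = PIP − Vt/C − PEEP = 31.6 − 525/48.2 − 12 = 31.6 − 10.892 − 12 = 8.708 cmH2O.
R = 8.708 / 0.9167 = 9.499 cmH2O·s/L.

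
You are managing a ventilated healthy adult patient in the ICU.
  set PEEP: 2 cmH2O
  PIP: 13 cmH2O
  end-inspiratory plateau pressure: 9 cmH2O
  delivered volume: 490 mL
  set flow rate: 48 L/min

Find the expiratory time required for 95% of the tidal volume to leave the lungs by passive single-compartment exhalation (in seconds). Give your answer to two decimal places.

1.05

Flow: 48 L/min ÷ 60 = 0.8 L/s.
R = (PIP − Pplat)/V̇ = (13 − 9) / 0.8 = 4.0/0.8 = 5.0 cmH2O·s/L.
C = Vt/(Pplat − PEEP) = 490.0 / (9 − 2) = 490.0/7.0 = 70.0 mL/cmH2O.
τ = R × C = 5.0 × 0.07 L/cmH2O = 0.35 s.
t = −τ·ln(1 − 0.95) = −0.35·ln(0.05) = 1.049 s.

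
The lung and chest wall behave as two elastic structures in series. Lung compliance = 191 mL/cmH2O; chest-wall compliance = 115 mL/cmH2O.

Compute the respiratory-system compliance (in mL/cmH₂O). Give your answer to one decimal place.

71.8

Lung and chest wall are elastances in series: 1/Crs = 1/CL + 1/Ccw.
1/Crs = 1/191 + 1/115 = 0.01393.
Crs = 71.788 mL/cmH2O.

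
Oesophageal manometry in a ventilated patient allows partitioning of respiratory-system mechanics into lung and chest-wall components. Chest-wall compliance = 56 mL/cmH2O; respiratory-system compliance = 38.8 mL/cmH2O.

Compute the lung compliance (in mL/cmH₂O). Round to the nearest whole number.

126

1/CL = 1/Crs − 1/Ccw.
1/CL = 1/38.8 − 1/56 = 0.007916.
CL = 126.33 mL/cmH2O.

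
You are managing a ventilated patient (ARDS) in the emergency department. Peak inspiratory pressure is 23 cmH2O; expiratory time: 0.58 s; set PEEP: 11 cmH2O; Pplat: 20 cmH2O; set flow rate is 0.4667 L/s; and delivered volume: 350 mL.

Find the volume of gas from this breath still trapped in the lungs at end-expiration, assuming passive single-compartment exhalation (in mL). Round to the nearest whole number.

34

R = (PIP − Pplat)/V̇ = (23 − 20) / 0.4667 = 3.0/0.4667 = 6.428 cmH2O·s/L.
C = Vt/(Pplat − PEEP) = 350.0 / (20 − 11) = 350.0/9.0 = 38.889 mL/cmH2O.
τ = R × C = 6.428 × 0.03889 L/cmH2O = 0.25 s.
Fraction remaining = e^(−Te/τ) = e^(−0.58/0.25) = 0.09827.
Trapped volume = 350.0 × 0.09827 = 34.395 mL.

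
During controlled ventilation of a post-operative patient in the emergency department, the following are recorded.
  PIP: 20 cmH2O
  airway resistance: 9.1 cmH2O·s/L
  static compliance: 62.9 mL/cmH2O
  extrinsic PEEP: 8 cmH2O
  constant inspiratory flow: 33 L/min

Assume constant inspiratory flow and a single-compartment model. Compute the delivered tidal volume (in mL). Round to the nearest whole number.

440

Flow: 33 L/min ÷ 60 = 0.55 L/s.
Equation of motion (constant flow): PIP = Vt/C + R·V̇ + PEEP.
Vt/C = PIP − R·V̇ − PEEP = 20 − 5.005 − 8 = 6.995 cmH2O.
Vt = C × 6.995 = 62.9 × 6.995 = 439.99 mL.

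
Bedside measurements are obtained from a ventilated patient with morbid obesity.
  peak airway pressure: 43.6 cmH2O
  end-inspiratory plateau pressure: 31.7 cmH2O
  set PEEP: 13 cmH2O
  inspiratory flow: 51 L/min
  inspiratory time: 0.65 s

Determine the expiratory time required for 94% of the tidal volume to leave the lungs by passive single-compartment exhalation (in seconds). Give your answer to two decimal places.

1.16

Flow: 51 L/min ÷ 60 = 0.85 L/s.
Vt = flow × Ti = 0.85 L/s × 0.65 s × 1000 mL/L = 552.5 mL.
R = (PIP − Pplat)/V̇ = (43.6 − 31.7) / 0.85 = 11.9/0.85 = 14.0 cmH2O·s/L.
C = Vt/(Pplat − PEEP) = 552.5 / (31.7 − 13) = 552.5/18.7 = 29.545 mL/cmH2O.
τ = R × C = 14.0 × 0.02955 L/cmH2O = 0.4137 s.
t = −τ·ln(1 − 0.94) = −0.4137·ln(0.06) = 1.164 s.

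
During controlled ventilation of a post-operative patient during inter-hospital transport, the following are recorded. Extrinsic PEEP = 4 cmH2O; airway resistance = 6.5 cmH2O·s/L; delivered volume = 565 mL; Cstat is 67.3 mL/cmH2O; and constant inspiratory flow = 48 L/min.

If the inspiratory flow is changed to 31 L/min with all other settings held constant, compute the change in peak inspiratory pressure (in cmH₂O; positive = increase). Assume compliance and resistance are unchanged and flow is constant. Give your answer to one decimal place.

-1.8

Flow: 48 L/min ÷ 60 = 0.8 L/s.
New flow: 31 L/min ÷ 60 = 0.5167 L/s.
PIP = Vt/C + R·V̇ + PEEP (constant-flow equation of motion).
Only the resistive term changes: ΔPIP = R × ΔV̇ = 6.5 × (0.5167 − 0.8) = 6.5 × -0.2833 = -1.841 cmH2O.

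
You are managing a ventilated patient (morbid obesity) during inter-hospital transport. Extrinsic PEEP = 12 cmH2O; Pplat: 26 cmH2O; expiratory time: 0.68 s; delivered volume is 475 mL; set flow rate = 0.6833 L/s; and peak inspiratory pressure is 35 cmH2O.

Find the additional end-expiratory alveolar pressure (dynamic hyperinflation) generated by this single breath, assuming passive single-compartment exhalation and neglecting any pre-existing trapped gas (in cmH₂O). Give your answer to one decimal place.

R = (PIP − Pplat)/V̇ = (35 − 26) / 0.6833 = 9.0/0.6833 = 13.171 cmH2O·s/L.
C = Vt/(Pplat − PEEP) = 475.0 / (26 − 12) = 475.0/14.0 = 33.929 mL/cmH2O.
τ = R × C = 13.171 × 0.03393 L/cmH2O = 0.4469 s.
Fraction remaining = e^(−Te/τ) = e^(−0.68/0.4469) = 0.2184; trapped volume = 475.0 × 0.2184 = 103.74 mL.
Additional alveolar pressure from trapping ≈ V_trapped / C = 103.74 / 33.929 = 3.058 cmH2O.

3.1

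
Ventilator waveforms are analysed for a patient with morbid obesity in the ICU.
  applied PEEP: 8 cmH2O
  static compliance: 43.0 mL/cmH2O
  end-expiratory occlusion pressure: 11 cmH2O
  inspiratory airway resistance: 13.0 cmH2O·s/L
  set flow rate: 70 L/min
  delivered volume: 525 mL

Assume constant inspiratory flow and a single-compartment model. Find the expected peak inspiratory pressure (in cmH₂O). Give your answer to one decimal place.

Flow: 70 L/min ÷ 60 = 1.1667 L/s.
Total PEEP = 11 cmH2O (set 8 + intrinsic 3); this is the baseline alveolar pressure.
Equation of motion (constant flow): PIP = Vt/C + R·V̇ + PEEP.
PIP = 525/43.0 + 13.0×1.1667 + 11 = 12.209 + 15.167 + 11 = 38.376 cmH2O.

38.4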